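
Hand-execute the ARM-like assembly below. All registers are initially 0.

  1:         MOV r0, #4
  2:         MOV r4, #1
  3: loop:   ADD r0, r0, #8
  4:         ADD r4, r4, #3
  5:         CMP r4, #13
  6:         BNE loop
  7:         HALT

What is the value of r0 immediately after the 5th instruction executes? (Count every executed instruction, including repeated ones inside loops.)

12

r0=4
r4=1
r0=4+8=12
r4=1+3=4
CMP r4, #13  (cmp 4,13)
After step 5: r0 = 12.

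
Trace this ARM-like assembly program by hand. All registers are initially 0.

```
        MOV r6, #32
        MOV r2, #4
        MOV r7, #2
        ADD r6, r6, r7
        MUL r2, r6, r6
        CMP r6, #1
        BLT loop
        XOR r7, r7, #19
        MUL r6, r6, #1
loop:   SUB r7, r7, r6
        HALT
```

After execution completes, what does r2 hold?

1156

after MOV r6, #32: r6=32
after MOV r2, #4: r2=4
after MOV r7, #2: r7=2
after ADD r6, r6, r7: r6=32+2=34
after MUL r2, r6, r6: r2=34*34=1156
CMP r6, #1  (cmp 34,1)
BLT loop: not taken
after XOR r7, r7, #19: r7=2^19=17
after MUL r6, r6, #1: r6=34*1=34
after SUB r7, r7, r6: r7=17-34=-17
halt.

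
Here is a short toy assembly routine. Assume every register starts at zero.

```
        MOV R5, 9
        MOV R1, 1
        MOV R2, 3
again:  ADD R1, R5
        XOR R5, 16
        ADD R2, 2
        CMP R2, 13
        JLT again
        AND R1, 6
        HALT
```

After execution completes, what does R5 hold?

25

MOV R5, 9 → R5=9
MOV R1, 1 → R1=1
MOV R2, 3 → R2=3
ADD R1, R5 → R1=1+9=10
XOR R5, 16 → R5=9^16=25
ADD R2, 2 → R2=3+2=5
CMP R2, 13  (cmp 5,13)
JLT again: taken
ADD R1, R5 → R1=10+25=35
XOR R5, 16 → R5=25^16=9
ADD R2, 2 → R2=5+2=7
CMP R2, 13  (cmp 7,13)
JLT again: taken
ADD R1, R5 → R1=35+9=44
XOR R5, 16 → R5=9^16=25
ADD R2, 2 → R2=7+2=9
CMP R2, 13  (cmp 9,13)
JLT again: taken
ADD R1, R5 → R1=44+25=69
XOR R5, 16 → R5=25^16=9
ADD R2, 2 → R2=9+2=11
CMP R2, 13  (cmp 11,13)
JLT again: taken
ADD R1, R5 → R1=69+9=78
XOR R5, 16 → R5=9^16=25
ADD R2, 2 → R2=11+2=13
CMP R2, 13  (cmp 13,13)
JLT again: not taken
AND R1, 6 → R1=78&6=6
halt.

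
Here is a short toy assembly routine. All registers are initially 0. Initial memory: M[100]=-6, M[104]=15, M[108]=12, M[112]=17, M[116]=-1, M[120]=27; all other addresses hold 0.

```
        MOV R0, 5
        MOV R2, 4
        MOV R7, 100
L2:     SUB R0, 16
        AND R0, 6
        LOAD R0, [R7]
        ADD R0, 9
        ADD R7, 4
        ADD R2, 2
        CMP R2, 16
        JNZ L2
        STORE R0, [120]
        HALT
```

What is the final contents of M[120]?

36

after MOV R0, 5: R0=5
after MOV R2, 4: R2=4
after MOV R7, 100: R7=100
after SUB R0, 16: R0=5-16=-11
after AND R0, 6: R0=(-11)&6=4
after LOAD R0, [R7]: R0=M[100]=-6
after ADD R0, 9: R0=(-6)+9=3
after ADD R7, 4: R7=100+4=104
after ADD R2, 2: R2=4+2=6
CMP R2, 16  (cmp 6,16)
JNZ L2: taken
after SUB R0, 16: R0=3-16=-13
after AND R0, 6: R0=(-13)&6=2
after LOAD R0, [R7]: R0=M[104]=15
after ADD R0, 9: R0=15+9=24
after ADD R7, 4: R7=104+4=108
after ADD R2, 2: R2=6+2=8
CMP R2, 16  (cmp 8,16)
JNZ L2: taken
after SUB R0, 16: R0=24-16=8
after AND R0, 6: R0=8&6=0
after LOAD R0, [R7]: R0=M[108]=12
after ADD R0, 9: R0=12+9=21
after ADD R7, 4: R7=108+4=112
after ADD R2, 2: R2=8+2=10
CMP R2, 16  (cmp 10,16)
JNZ L2: taken
after SUB R0, 16: R0=21-16=5
after AND R0, 6: R0=5&6=4
after LOAD R0, [R7]: R0=M[112]=17
after ADD R0, 9: R0=17+9=26
after ADD R7, 4: R7=112+4=116
after ADD R2, 2: R2=10+2=12
CMP R2, 16  (cmp 12,16)
JNZ L2: taken
after SUB R0, 16: R0=26-16=10
after AND R0, 6: R0=10&6=2
after LOAD R0, [R7]: R0=M[116]=-1
after ADD R0, 9: R0=(-1)+9=8
after ADD R7, 4: R7=116+4=120
after ADD R2, 2: R2=12+2=14
CMP R2, 16  (cmp 14,16)
JNZ L2: taken
after SUB R0, 16: R0=8-16=-8
after AND R0, 6: R0=(-8)&6=0
after LOAD R0, [R7]: R0=M[120]=27
after ADD R0, 9: R0=27+9=36
after ADD R7, 4: R7=120+4=124
after ADD R2, 2: R2=14+2=16
CMP R2, 16  (cmp 16,16)
JNZ L2: not taken
STORE R0, [120] → M[120]=36
halt.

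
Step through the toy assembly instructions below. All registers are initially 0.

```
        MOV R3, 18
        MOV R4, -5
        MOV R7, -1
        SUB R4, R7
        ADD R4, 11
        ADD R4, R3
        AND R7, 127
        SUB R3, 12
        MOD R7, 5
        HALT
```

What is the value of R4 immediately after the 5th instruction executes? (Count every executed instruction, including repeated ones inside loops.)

R3=18
R4=-5
R7=-1
R4=(-5)-(-1)=-4
R4=(-4)+11=7
After step 5: R4 = 7.

7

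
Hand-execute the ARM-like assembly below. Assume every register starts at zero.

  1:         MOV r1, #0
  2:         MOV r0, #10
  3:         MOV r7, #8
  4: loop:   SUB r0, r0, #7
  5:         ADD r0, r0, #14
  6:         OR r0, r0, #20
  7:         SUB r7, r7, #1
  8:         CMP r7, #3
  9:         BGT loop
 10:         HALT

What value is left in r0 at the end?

85

after MOV r1, #0: r1=0
after MOV r0, #10: r0=10
after MOV r7, #8: r7=8
after SUB r0, r0, #7: r0=10-7=3
after ADD r0, r0, #14: r0=3+14=17
after OR r0, r0, #20: r0=17|20=21
after SUB r7, r7, #1: r7=8-1=7
CMP r7, #3  (cmp 7,3)
BGT loop: taken
after SUB r0, r0, #7: r0=21-7=14
after ADD r0, r0, #14: r0=14+14=28
after OR r0, r0, #20: r0=28|20=28
after SUB r7, r7, #1: r7=7-1=6
CMP r7, #3  (cmp 6,3)
BGT loop: taken
after SUB r0, r0, #7: r0=28-7=21
after ADD r0, r0, #14: r0=21+14=35
after OR r0, r0, #20: r0=35|20=55
after SUB r7, r7, #1: r7=6-1=5
CMP r7, #3  (cmp 5,3)
BGT loop: taken
after SUB r0, r0, #7: r0=55-7=48
after ADD r0, r0, #14: r0=48+14=62
after OR r0, r0, #20: r0=62|20=62
after SUB r7, r7, #1: r7=5-1=4
CMP r7, #3  (cmp 4,3)
BGT loop: taken
after SUB r0, r0, #7: r0=62-7=55
after ADD r0, r0, #14: r0=55+14=69
after OR r0, r0, #20: r0=69|20=85
after SUB r7, r7, #1: r7=4-1=3
CMP r7, #3  (cmp 3,3)
BGT loop: not taken
halt.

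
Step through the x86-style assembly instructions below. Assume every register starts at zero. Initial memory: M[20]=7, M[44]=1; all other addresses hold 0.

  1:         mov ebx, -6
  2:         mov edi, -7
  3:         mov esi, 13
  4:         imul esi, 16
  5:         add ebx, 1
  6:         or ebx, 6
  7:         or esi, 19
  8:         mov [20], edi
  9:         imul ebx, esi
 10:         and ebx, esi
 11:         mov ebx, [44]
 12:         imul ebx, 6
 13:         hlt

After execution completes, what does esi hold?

after mov ebx, -6: ebx=-6
after mov edi, -7: edi=-7
after mov esi, 13: esi=13
after imul esi, 16: esi=13*16=208
after add ebx, 1: ebx=(-6)+1=-5
after or ebx, 6: ebx=(-5)|6=-1
after or esi, 19: esi=208|19=211
mov [20], edi → M[20]=-7
after imul ebx, esi: ebx=(-1)*211=-211
after and ebx, esi: ebx=(-211)&211=1
after mov ebx, [44]: ebx=M[44]=1
after imul ebx, 6: ebx=1*6=6
halt.

211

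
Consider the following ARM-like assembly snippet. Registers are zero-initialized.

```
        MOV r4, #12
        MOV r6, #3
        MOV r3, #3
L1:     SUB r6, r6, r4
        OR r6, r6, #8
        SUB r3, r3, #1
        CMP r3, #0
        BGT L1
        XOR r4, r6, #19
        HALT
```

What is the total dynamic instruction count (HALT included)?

20

MOV r4, #12 → r4=12
MOV r6, #3 → r6=3
MOV r3, #3 → r3=3
SUB r6, r6, r4 → r6=3-12=-9
OR r6, r6, #8 → r6=(-9)|8=-1
SUB r3, r3, #1 → r3=3-1=2
CMP r3, #0  (cmp 2,0)
BGT L1: taken
SUB r6, r6, r4 → r6=(-1)-12=-13
OR r6, r6, #8 → r6=(-13)|8=-5
SUB r3, r3, #1 → r3=2-1=1
CMP r3, #0  (cmp 1,0)
BGT L1: taken
SUB r6, r6, r4 → r6=(-5)-12=-17
OR r6, r6, #8 → r6=(-17)|8=-17
SUB r3, r3, #1 → r3=1-1=0
CMP r3, #0  (cmp 0,0)
BGT L1: not taken
XOR r4, r6, #19 → r4=(-17)^19=-4
halt.
Total executed instructions: 20.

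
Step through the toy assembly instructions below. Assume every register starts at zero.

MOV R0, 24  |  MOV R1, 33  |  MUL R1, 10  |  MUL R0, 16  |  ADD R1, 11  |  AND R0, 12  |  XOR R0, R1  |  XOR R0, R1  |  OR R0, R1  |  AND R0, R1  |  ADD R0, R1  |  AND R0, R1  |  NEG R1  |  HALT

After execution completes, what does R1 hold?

MOV R0, 24 → R0=24
MOV R1, 33 → R1=33
MUL R1, 10 → R1=33*10=330
MUL R0, 16 → R0=24*16=384
ADD R1, 11 → R1=330+11=341
AND R0, 12 → R0=384&12=0
XOR R0, R1 → R0=0^341=341
XOR R0, R1 → R0=341^341=0
OR R0, R1 → R0=0|341=341
AND R0, R1 → R0=341&341=341
ADD R0, R1 → R0=341+341=682
AND R0, R1 → R0=682&341=0
NEG R1 → R1=-(341)=-341
halt.

-341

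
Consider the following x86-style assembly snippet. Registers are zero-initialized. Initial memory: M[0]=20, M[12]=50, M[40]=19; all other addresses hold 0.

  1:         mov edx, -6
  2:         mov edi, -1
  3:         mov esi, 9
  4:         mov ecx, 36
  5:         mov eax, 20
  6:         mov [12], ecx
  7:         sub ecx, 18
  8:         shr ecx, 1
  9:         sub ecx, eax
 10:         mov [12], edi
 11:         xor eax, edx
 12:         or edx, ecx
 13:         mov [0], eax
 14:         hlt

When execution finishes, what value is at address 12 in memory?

edx=-6
edi=-1
esi=9
ecx=36
eax=20
mov [12], ecx → M[12]=36
ecx=36-18=18
ecx=18>>1=9
ecx=9-20=-11
mov [12], edi → M[12]=-1
eax=20^(-6)=-18
edx=(-6)|(-11)=-1
mov [0], eax → M[0]=-18
halt.

-1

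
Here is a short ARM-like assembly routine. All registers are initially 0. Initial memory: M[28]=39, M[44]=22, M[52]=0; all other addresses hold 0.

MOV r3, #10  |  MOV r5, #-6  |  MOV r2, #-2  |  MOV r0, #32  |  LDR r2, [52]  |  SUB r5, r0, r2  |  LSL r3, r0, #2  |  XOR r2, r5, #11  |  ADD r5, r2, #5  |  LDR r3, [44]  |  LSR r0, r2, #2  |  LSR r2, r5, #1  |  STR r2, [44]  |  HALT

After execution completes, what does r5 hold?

after MOV r3, #10: r3=10
after MOV r5, #-6: r5=-6
after MOV r2, #-2: r2=-2
after MOV r0, #32: r0=32
after LDR r2, [52]: r2=M[52]=0
after SUB r5, r0, r2: r5=32-0=32
after LSL r3, r0, #2: r3=32<<2=128
after XOR r2, r5, #11: r2=32^11=43
after ADD r5, r2, #5: r5=43+5=48
after LDR r3, [44]: r3=M[44]=22
after LSR r0, r2, #2: r0=43>>2=10
after LSR r2, r5, #1: r2=48>>1=24
STR r2, [44] → M[44]=24
halt.

48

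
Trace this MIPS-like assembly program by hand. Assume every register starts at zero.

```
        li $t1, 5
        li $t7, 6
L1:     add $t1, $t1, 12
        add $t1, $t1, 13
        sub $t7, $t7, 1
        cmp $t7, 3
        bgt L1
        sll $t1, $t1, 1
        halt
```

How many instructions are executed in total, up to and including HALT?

li $t1, 5 → $t1=5
li $t7, 6 → $t7=6
add $t1, $t1, 12 → $t1=5+12=17
add $t1, $t1, 13 → $t1=17+13=30
sub $t7, $t7, 1 → $t7=6-1=5
cmp $t7, 3  (cmp 5,3)
bgt L1: taken
add $t1, $t1, 12 → $t1=30+12=42
add $t1, $t1, 13 → $t1=42+13=55
sub $t7, $t7, 1 → $t7=5-1=4
cmp $t7, 3  (cmp 4,3)
bgt L1: taken
add $t1, $t1, 12 → $t1=55+12=67
add $t1, $t1, 13 → $t1=67+13=80
sub $t7, $t7, 1 → $t7=4-1=3
cmp $t7, 3  (cmp 3,3)
bgt L1: not taken
sll $t1, $t1, 1 → $t1=80<<1=160
halt.
Total executed instructions: 19.

19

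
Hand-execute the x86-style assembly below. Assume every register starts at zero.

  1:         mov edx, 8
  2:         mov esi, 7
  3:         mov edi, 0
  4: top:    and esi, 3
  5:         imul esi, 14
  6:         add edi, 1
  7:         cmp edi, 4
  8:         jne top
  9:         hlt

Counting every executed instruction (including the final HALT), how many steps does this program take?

24

edx=8
esi=7
edi=0
esi=7&3=3
esi=3*14=42
edi=0+1=1
cmp edi, 4  (cmp 1,4)
jne top: taken
esi=42&3=2
esi=2*14=28
edi=1+1=2
cmp edi, 4  (cmp 2,4)
jne top: taken
esi=28&3=0
esi=0*14=0
edi=2+1=3
cmp edi, 4  (cmp 3,4)
jne top: taken
esi=0&3=0
esi=0*14=0
edi=3+1=4
cmp edi, 4  (cmp 4,4)
jne top: not taken
halt.
Total executed instructions: 24.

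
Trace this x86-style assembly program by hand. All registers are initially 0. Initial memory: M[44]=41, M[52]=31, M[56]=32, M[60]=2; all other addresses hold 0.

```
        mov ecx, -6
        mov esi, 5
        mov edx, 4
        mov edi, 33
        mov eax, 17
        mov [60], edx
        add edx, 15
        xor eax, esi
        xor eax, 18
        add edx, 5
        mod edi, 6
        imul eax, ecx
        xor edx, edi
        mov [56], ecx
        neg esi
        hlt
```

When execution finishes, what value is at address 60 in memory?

ecx=-6
esi=5
edx=4
edi=33
eax=17
mov [60], edx → M[60]=4
edx=4+15=19
eax=17^5=20
eax=20^18=6
edx=19+5=24
edi=33%6=3
eax=6*(-6)=-36
edx=24^3=27
mov [56], ecx → M[56]=-6
esi=-(5)=-5
halt.

4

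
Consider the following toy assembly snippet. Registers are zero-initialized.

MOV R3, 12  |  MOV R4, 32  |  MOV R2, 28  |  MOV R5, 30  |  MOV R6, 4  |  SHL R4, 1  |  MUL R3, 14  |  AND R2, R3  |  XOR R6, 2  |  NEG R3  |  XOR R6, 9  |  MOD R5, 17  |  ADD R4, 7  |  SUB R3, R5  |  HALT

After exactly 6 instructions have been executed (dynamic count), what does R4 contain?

R3=12
R4=32
R2=28
R5=30
R6=4
R4=32<<1=64
After step 6: R4 = 64.

64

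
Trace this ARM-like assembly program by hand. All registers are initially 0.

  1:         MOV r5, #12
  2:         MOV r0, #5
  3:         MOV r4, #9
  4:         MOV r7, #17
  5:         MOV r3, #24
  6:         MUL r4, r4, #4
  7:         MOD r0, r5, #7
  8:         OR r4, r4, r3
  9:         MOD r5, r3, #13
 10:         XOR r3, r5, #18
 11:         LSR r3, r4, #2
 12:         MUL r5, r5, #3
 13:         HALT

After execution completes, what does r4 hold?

60

MOV r5, #12 → r5=12
MOV r0, #5 → r0=5
MOV r4, #9 → r4=9
MOV r7, #17 → r7=17
MOV r3, #24 → r3=24
MUL r4, r4, #4 → r4=9*4=36
MOD r0, r5, #7 → r0=12%7=5
OR r4, r4, r3 → r4=36|24=60
MOD r5, r3, #13 → r5=24%13=11
XOR r3, r5, #18 → r3=11^18=25
LSR r3, r4, #2 → r3=60>>2=15
MUL r5, r5, #3 → r5=11*3=33
halt.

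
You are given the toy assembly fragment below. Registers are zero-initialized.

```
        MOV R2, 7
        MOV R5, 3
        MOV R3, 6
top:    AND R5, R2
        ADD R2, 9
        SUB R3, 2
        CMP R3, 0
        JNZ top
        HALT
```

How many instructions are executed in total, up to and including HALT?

19

MOV R2, 7 → R2=7
MOV R5, 3 → R5=3
MOV R3, 6 → R3=6
AND R5, R2 → R5=3&7=3
ADD R2, 9 → R2=7+9=16
SUB R3, 2 → R3=6-2=4
CMP R3, 0  (cmp 4,0)
JNZ top: taken
AND R5, R2 → R5=3&16=0
ADD R2, 9 → R2=16+9=25
SUB R3, 2 → R3=4-2=2
CMP R3, 0  (cmp 2,0)
JNZ top: taken
AND R5, R2 → R5=0&25=0
ADD R2, 9 → R2=25+9=34
SUB R3, 2 → R3=2-2=0
CMP R3, 0  (cmp 0,0)
JNZ top: not taken
halt.
Total executed instructions: 19.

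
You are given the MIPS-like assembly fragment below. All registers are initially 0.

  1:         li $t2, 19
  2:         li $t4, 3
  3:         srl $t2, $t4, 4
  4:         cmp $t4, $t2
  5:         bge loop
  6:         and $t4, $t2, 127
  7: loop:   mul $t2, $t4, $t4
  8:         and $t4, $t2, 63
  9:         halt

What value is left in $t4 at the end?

9

$t2=19
$t4=3
$t2=3>>4=0
cmp $t4, $t2  (cmp 3,0)
bge loop: taken
$t2=3*3=9
$t4=9&63=9
halt.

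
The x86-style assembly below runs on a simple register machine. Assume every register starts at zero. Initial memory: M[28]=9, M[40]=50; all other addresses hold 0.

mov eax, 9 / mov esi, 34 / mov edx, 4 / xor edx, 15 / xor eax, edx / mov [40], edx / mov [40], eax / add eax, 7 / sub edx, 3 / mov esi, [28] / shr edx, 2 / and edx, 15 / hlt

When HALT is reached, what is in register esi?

9

mov eax, 9 → eax=9
mov esi, 34 → esi=34
mov edx, 4 → edx=4
xor edx, 15 → edx=4^15=11
xor eax, edx → eax=9^11=2
mov [40], edx → M[40]=11
mov [40], eax → M[40]=2
add eax, 7 → eax=2+7=9
sub edx, 3 → edx=11-3=8
mov esi, [28] → esi=M[28]=9
shr edx, 2 → edx=8>>2=2
and edx, 15 → edx=2&15=2
halt.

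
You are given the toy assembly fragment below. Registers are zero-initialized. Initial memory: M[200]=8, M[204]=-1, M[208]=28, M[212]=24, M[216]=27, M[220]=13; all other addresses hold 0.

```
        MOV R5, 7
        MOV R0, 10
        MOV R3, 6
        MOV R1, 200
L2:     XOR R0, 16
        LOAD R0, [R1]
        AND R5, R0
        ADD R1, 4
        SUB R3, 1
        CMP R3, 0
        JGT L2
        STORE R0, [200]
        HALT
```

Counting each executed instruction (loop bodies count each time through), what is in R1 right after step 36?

after MOV R5, 7: R5=7
after MOV R0, 10: R0=10
after MOV R3, 6: R3=6
after MOV R1, 200: R1=200
after XOR R0, 16: R0=10^16=26
after LOAD R0, [R1]: R0=M[200]=8
after AND R5, R0: R5=7&8=0
after ADD R1, 4: R1=200+4=204
after SUB R3, 1: R3=6-1=5
CMP R3, 0  (cmp 5,0)
JGT L2: taken
after XOR R0, 16: R0=8^16=24
after LOAD R0, [R1]: R0=M[204]=-1
after AND R5, R0: R5=0&(-1)=0
after ADD R1, 4: R1=204+4=208
after SUB R3, 1: R3=5-1=4
CMP R3, 0  (cmp 4,0)
JGT L2: taken
after XOR R0, 16: R0=(-1)^16=-17
after LOAD R0, [R1]: R0=M[208]=28
after AND R5, R0: R5=0&28=0
after ADD R1, 4: R1=208+4=212
after SUB R3, 1: R3=4-1=3
CMP R3, 0  (cmp 3,0)
JGT L2: taken
after XOR R0, 16: R0=28^16=12
after LOAD R0, [R1]: R0=M[212]=24
after AND R5, R0: R5=0&24=0
after ADD R1, 4: R1=212+4=216
after SUB R3, 1: R3=3-1=2
CMP R3, 0  (cmp 2,0)
JGT L2: taken
after XOR R0, 16: R0=24^16=8
after LOAD R0, [R1]: R0=M[216]=27
after AND R5, R0: R5=0&27=0
after ADD R1, 4: R1=216+4=220
After step 36: R1 = 220.

220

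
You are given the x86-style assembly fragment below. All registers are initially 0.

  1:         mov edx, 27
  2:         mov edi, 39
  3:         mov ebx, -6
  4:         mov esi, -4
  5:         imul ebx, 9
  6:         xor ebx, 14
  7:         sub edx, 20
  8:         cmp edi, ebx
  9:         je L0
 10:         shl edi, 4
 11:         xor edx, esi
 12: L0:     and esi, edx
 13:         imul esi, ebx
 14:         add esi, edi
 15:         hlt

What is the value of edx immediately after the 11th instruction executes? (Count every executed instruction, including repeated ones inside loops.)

-5

after mov edx, 27: edx=27
after mov edi, 39: edi=39
after mov ebx, -6: ebx=-6
after mov esi, -4: esi=-4
after imul ebx, 9: ebx=(-6)*9=-54
after xor ebx, 14: ebx=(-54)^14=-60
after sub edx, 20: edx=27-20=7
cmp edi, ebx  (cmp 39,-60)
je L0: not taken
after shl edi, 4: edi=39<<4=624
after xor edx, esi: edx=7^(-4)=-5
After step 11: edx = -5.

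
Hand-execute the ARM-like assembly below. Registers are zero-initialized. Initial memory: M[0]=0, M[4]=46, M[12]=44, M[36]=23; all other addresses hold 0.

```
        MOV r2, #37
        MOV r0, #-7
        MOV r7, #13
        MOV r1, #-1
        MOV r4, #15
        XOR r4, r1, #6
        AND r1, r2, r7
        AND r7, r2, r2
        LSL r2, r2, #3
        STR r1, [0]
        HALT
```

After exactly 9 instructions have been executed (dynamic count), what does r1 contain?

MOV r2, #37 → r2=37
MOV r0, #-7 → r0=-7
MOV r7, #13 → r7=13
MOV r1, #-1 → r1=-1
MOV r4, #15 → r4=15
XOR r4, r1, #6 → r4=(-1)^6=-7
AND r1, r2, r7 → r1=37&13=5
AND r7, r2, r2 → r7=37&37=37
LSL r2, r2, #3 → r2=37<<3=296
After step 9: r1 = 5.

5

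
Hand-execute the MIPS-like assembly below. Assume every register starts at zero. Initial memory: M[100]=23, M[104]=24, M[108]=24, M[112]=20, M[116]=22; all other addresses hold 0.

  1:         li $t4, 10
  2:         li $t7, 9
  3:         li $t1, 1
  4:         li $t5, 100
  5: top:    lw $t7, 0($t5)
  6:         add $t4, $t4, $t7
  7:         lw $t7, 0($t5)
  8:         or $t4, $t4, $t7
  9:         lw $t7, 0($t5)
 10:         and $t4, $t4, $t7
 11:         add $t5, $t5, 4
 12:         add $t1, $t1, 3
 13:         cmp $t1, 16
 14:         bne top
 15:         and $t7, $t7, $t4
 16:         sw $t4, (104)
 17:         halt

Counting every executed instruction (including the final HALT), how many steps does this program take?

57

li $t4, 10 → $t4=10
li $t7, 9 → $t7=9
li $t1, 1 → $t1=1
li $t5, 100 → $t5=100
lw $t7, 0($t5) → $t7=M[100]=23
add $t4, $t4, $t7 → $t4=10+23=33
lw $t7, 0($t5) → $t7=M[100]=23
or $t4, $t4, $t7 → $t4=33|23=55
lw $t7, 0($t5) → $t7=M[100]=23
and $t4, $t4, $t7 → $t4=55&23=23
add $t5, $t5, 4 → $t5=100+4=104
add $t1, $t1, 3 → $t1=1+3=4
cmp $t1, 16  (cmp 4,16)
bne top: taken
lw $t7, 0($t5) → $t7=M[104]=24
add $t4, $t4, $t7 → $t4=23+24=47
lw $t7, 0($t5) → $t7=M[104]=24
or $t4, $t4, $t7 → $t4=47|24=63
lw $t7, 0($t5) → $t7=M[104]=24
and $t4, $t4, $t7 → $t4=63&24=24
add $t5, $t5, 4 → $t5=104+4=108
add $t1, $t1, 3 → $t1=4+3=7
cmp $t1, 16  (cmp 7,16)
bne top: taken
lw $t7, 0($t5) → $t7=M[108]=24
add $t4, $t4, $t7 → $t4=24+24=48
lw $t7, 0($t5) → $t7=M[108]=24
or $t4, $t4, $t7 → $t4=48|24=56
lw $t7, 0($t5) → $t7=M[108]=24
and $t4, $t4, $t7 → $t4=56&24=24
add $t5, $t5, 4 → $t5=108+4=112
add $t1, $t1, 3 → $t1=7+3=10
cmp $t1, 16  (cmp 10,16)
bne top: taken
lw $t7, 0($t5) → $t7=M[112]=20
add $t4, $t4, $t7 → $t4=24+20=44
lw $t7, 0($t5) → $t7=M[112]=20
or $t4, $t4, $t7 → $t4=44|20=60
lw $t7, 0($t5) → $t7=M[112]=20
and $t4, $t4, $t7 → $t4=60&20=20
add $t5, $t5, 4 → $t5=112+4=116
add $t1, $t1, 3 → $t1=10+3=13
cmp $t1, 16  (cmp 13,16)
bne top: taken
lw $t7, 0($t5) → $t7=M[116]=22
add $t4, $t4, $t7 → $t4=20+22=42
lw $t7, 0($t5) → $t7=M[116]=22
or $t4, $t4, $t7 → $t4=42|22=62
lw $t7, 0($t5) → $t7=M[116]=22
and $t4, $t4, $t7 → $t4=62&22=22
add $t5, $t5, 4 → $t5=116+4=120
add $t1, $t1, 3 → $t1=13+3=16
cmp $t1, 16  (cmp 16,16)
bne top: not taken
and $t7, $t7, $t4 → $t7=22&22=22
sw $t4, (104) → M[104]=22
halt.
Total executed instructions: 57.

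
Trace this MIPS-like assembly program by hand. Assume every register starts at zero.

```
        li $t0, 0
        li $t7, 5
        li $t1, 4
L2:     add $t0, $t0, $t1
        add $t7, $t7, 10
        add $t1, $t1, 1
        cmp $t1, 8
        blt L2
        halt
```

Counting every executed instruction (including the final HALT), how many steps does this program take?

24

li $t0, 0 → $t0=0
li $t7, 5 → $t7=5
li $t1, 4 → $t1=4
add $t0, $t0, $t1 → $t0=0+4=4
add $t7, $t7, 10 → $t7=5+10=15
add $t1, $t1, 1 → $t1=4+1=5
cmp $t1, 8  (cmp 5,8)
blt L2: taken
add $t0, $t0, $t1 → $t0=4+5=9
add $t7, $t7, 10 → $t7=15+10=25
add $t1, $t1, 1 → $t1=5+1=6
cmp $t1, 8  (cmp 6,8)
blt L2: taken
add $t0, $t0, $t1 → $t0=9+6=15
add $t7, $t7, 10 → $t7=25+10=35
add $t1, $t1, 1 → $t1=6+1=7
cmp $t1, 8  (cmp 7,8)
blt L2: taken
add $t0, $t0, $t1 → $t0=15+7=22
add $t7, $t7, 10 → $t7=35+10=45
add $t1, $t1, 1 → $t1=7+1=8
cmp $t1, 8  (cmp 8,8)
blt L2: not taken
halt.
Total executed instructions: 24.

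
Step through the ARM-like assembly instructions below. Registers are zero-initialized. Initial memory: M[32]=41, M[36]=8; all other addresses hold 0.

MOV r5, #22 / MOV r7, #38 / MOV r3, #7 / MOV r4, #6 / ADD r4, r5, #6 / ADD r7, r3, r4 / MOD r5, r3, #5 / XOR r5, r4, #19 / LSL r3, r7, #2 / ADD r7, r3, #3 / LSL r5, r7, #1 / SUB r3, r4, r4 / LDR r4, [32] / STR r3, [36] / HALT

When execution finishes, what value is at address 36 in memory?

0

after MOV r5, #22: r5=22
after MOV r7, #38: r7=38
after MOV r3, #7: r3=7
after MOV r4, #6: r4=6
after ADD r4, r5, #6: r4=22+6=28
after ADD r7, r3, r4: r7=7+28=35
after MOD r5, r3, #5: r5=7%5=2
after XOR r5, r4, #19: r5=28^19=15
after LSL r3, r7, #2: r3=35<<2=140
after ADD r7, r3, #3: r7=140+3=143
after LSL r5, r7, #1: r5=143<<1=286
after SUB r3, r4, r4: r3=28-28=0
after LDR r4, [32]: r4=M[32]=41
STR r3, [36] → M[36]=0
halt.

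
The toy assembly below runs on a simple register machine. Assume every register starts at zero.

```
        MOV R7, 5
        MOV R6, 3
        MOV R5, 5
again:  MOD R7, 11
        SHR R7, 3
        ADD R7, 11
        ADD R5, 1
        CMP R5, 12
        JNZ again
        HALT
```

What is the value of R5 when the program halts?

12

after MOV R7, 5: R7=5
after MOV R6, 3: R6=3
after MOV R5, 5: R5=5
after MOD R7, 11: R7=5%11=5
after SHR R7, 3: R7=5>>3=0
after ADD R7, 11: R7=0+11=11
after ADD R5, 1: R5=5+1=6
CMP R5, 12  (cmp 6,12)
JNZ again: taken
after MOD R7, 11: R7=11%11=0
after SHR R7, 3: R7=0>>3=0
after ADD R7, 11: R7=0+11=11
after ADD R5, 1: R5=6+1=7
CMP R5, 12  (cmp 7,12)
JNZ again: taken
after MOD R7, 11: R7=11%11=0
after SHR R7, 3: R7=0>>3=0
after ADD R7, 11: R7=0+11=11
after ADD R5, 1: R5=7+1=8
CMP R5, 12  (cmp 8,12)
JNZ again: taken
after MOD R7, 11: R7=11%11=0
after SHR R7, 3: R7=0>>3=0
after ADD R7, 11: R7=0+11=11
after ADD R5, 1: R5=8+1=9
CMP R5, 12  (cmp 9,12)
JNZ again: taken
after MOD R7, 11: R7=11%11=0
after SHR R7, 3: R7=0>>3=0
after ADD R7, 11: R7=0+11=11
after ADD R5, 1: R5=9+1=10
CMP R5, 12  (cmp 10,12)
JNZ again: taken
after MOD R7, 11: R7=11%11=0
after SHR R7, 3: R7=0>>3=0
after ADD R7, 11: R7=0+11=11
after ADD R5, 1: R5=10+1=11
CMP R5, 12  (cmp 11,12)
JNZ again: taken
after MOD R7, 11: R7=11%11=0
after SHR R7, 3: R7=0>>3=0
after ADD R7, 11: R7=0+11=11
after ADD R5, 1: R5=11+1=12
CMP R5, 12  (cmp 12,12)
JNZ again: not taken
halt.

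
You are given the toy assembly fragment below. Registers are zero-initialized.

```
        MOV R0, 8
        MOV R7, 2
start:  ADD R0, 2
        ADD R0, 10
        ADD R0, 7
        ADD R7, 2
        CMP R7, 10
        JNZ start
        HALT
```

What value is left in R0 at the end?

after MOV R0, 8: R0=8
after MOV R7, 2: R7=2
after ADD R0, 2: R0=8+2=10
after ADD R0, 10: R0=10+10=20
after ADD R0, 7: R0=20+7=27
after ADD R7, 2: R7=2+2=4
CMP R7, 10  (cmp 4,10)
JNZ start: taken
after ADD R0, 2: R0=27+2=29
after ADD R0, 10: R0=29+10=39
after ADD R0, 7: R0=39+7=46
after ADD R7, 2: R7=4+2=6
CMP R7, 10  (cmp 6,10)
JNZ start: taken
after ADD R0, 2: R0=46+2=48
after ADD R0, 10: R0=48+10=58
after ADD R0, 7: R0=58+7=65
after ADD R7, 2: R7=6+2=8
CMP R7, 10  (cmp 8,10)
JNZ start: taken
after ADD R0, 2: R0=65+2=67
after ADD R0, 10: R0=67+10=77
after ADD R0, 7: R0=77+7=84
after ADD R7, 2: R7=8+2=10
CMP R7, 10  (cmp 10,10)
JNZ start: not taken
halt.

84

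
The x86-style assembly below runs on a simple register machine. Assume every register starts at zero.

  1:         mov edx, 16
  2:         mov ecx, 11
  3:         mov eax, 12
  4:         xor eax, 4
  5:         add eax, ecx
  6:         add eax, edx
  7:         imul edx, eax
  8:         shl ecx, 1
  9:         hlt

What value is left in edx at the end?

560

edx=16
ecx=11
eax=12
eax=12^4=8
eax=8+11=19
eax=19+16=35
edx=16*35=560
ecx=11<<1=22
halt.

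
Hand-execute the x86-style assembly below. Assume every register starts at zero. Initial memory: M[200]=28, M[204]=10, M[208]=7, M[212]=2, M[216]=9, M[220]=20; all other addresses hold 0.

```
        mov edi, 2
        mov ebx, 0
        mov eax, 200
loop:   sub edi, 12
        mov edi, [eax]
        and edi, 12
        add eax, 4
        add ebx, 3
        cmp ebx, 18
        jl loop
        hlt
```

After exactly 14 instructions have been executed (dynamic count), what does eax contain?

208

mov edi, 2 → edi=2
mov ebx, 0 → ebx=0
mov eax, 200 → eax=200
sub edi, 12 → edi=2-12=-10
mov edi, [eax] → edi=M[200]=28
and edi, 12 → edi=28&12=12
add eax, 4 → eax=200+4=204
add ebx, 3 → ebx=0+3=3
cmp ebx, 18  (cmp 3,18)
jl loop: taken
sub edi, 12 → edi=12-12=0
mov edi, [eax] → edi=M[204]=10
and edi, 12 → edi=10&12=8
add eax, 4 → eax=204+4=208
After step 14: eax = 208.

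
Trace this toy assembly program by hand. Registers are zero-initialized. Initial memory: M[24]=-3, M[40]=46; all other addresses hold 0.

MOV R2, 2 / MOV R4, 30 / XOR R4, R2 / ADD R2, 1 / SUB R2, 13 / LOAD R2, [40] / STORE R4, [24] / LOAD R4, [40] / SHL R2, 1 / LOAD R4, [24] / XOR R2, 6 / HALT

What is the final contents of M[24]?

R2=2
R4=30
R4=30^2=28
R2=2+1=3
R2=3-13=-10
R2=M[40]=46
STORE R4, [24] → M[24]=28
R4=M[40]=46
R2=46<<1=92
R4=M[24]=28
R2=92^6=90
halt.

28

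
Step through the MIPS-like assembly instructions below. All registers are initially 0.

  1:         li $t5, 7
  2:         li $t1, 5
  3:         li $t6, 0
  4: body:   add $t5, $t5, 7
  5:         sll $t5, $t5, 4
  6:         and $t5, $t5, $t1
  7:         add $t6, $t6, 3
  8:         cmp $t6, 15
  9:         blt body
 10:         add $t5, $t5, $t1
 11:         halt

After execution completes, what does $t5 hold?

5

li $t5, 7 → $t5=7
li $t1, 5 → $t1=5
li $t6, 0 → $t6=0
add $t5, $t5, 7 → $t5=7+7=14
sll $t5, $t5, 4 → $t5=14<<4=224
and $t5, $t5, $t1 → $t5=224&5=0
add $t6, $t6, 3 → $t6=0+3=3
cmp $t6, 15  (cmp 3,15)
blt body: taken
add $t5, $t5, 7 → $t5=0+7=7
sll $t5, $t5, 4 → $t5=7<<4=112
and $t5, $t5, $t1 → $t5=112&5=0
add $t6, $t6, 3 → $t6=3+3=6
cmp $t6, 15  (cmp 6,15)
blt body: taken
add $t5, $t5, 7 → $t5=0+7=7
sll $t5, $t5, 4 → $t5=7<<4=112
and $t5, $t5, $t1 → $t5=112&5=0
add $t6, $t6, 3 → $t6=6+3=9
cmp $t6, 15  (cmp 9,15)
blt body: taken
add $t5, $t5, 7 → $t5=0+7=7
sll $t5, $t5, 4 → $t5=7<<4=112
and $t5, $t5, $t1 → $t5=112&5=0
add $t6, $t6, 3 → $t6=9+3=12
cmp $t6, 15  (cmp 12,15)
blt body: taken
add $t5, $t5, 7 → $t5=0+7=7
sll $t5, $t5, 4 → $t5=7<<4=112
and $t5, $t5, $t1 → $t5=112&5=0
add $t6, $t6, 3 → $t6=12+3=15
cmp $t6, 15  (cmp 15,15)
blt body: not taken
add $t5, $t5, $t1 → $t5=0+5=5
halt.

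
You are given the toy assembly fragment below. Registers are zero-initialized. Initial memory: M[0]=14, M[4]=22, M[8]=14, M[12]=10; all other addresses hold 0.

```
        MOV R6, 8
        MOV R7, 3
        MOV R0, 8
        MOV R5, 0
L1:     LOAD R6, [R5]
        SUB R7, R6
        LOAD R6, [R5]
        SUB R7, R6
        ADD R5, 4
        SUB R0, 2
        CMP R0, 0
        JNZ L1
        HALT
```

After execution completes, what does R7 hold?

after MOV R6, 8: R6=8
after MOV R7, 3: R7=3
after MOV R0, 8: R0=8
after MOV R5, 0: R5=0
after LOAD R6, [R5]: R6=M[0]=14
after SUB R7, R6: R7=3-14=-11
after LOAD R6, [R5]: R6=M[0]=14
after SUB R7, R6: R7=(-11)-14=-25
after ADD R5, 4: R5=0+4=4
after SUB R0, 2: R0=8-2=6
CMP R0, 0  (cmp 6,0)
JNZ L1: taken
after LOAD R6, [R5]: R6=M[4]=22
after SUB R7, R6: R7=(-25)-22=-47
after LOAD R6, [R5]: R6=M[4]=22
after SUB R7, R6: R7=(-47)-22=-69
after ADD R5, 4: R5=4+4=8
after SUB R0, 2: R0=6-2=4
CMP R0, 0  (cmp 4,0)
JNZ L1: taken
after LOAD R6, [R5]: R6=M[8]=14
after SUB R7, R6: R7=(-69)-14=-83
after LOAD R6, [R5]: R6=M[8]=14
after SUB R7, R6: R7=(-83)-14=-97
after ADD R5, 4: R5=8+4=12
after SUB R0, 2: R0=4-2=2
CMP R0, 0  (cmp 2,0)
JNZ L1: taken
after LOAD R6, [R5]: R6=M[12]=10
after SUB R7, R6: R7=(-97)-10=-107
after LOAD R6, [R5]: R6=M[12]=10
after SUB R7, R6: R7=(-107)-10=-117
after ADD R5, 4: R5=12+4=16
after SUB R0, 2: R0=2-2=0
CMP R0, 0  (cmp 0,0)
JNZ L1: not taken
halt.

-117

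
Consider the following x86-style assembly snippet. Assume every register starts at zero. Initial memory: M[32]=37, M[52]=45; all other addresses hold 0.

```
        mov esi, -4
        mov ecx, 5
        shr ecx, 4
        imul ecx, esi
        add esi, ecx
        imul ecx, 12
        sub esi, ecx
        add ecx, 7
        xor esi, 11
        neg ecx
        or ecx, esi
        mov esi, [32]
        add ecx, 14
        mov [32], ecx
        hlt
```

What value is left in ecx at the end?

13

after mov esi, -4: esi=-4
after mov ecx, 5: ecx=5
after shr ecx, 4: ecx=5>>4=0
after imul ecx, esi: ecx=0*(-4)=0
after add esi, ecx: esi=(-4)+0=-4
after imul ecx, 12: ecx=0*12=0
after sub esi, ecx: esi=(-4)-0=-4
after add ecx, 7: ecx=0+7=7
after xor esi, 11: esi=(-4)^11=-9
after neg ecx: ecx=-(7)=-7
after or ecx, esi: ecx=(-7)|(-9)=-1
after mov esi, [32]: esi=M[32]=37
after add ecx, 14: ecx=(-1)+14=13
mov [32], ecx → M[32]=13
halt.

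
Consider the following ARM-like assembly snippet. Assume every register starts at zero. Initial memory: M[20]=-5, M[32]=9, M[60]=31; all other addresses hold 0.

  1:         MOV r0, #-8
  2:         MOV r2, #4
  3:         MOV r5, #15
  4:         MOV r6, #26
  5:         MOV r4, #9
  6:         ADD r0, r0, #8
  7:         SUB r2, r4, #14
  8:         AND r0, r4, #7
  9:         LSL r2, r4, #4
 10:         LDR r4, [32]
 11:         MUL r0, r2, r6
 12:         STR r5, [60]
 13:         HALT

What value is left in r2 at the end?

144

r0=-8
r2=4
r5=15
r6=26
r4=9
r0=(-8)+8=0
r2=9-14=-5
r0=9&7=1
r2=9<<4=144
r4=M[32]=9
r0=144*26=3744
STR r5, [60] → M[60]=15
halt.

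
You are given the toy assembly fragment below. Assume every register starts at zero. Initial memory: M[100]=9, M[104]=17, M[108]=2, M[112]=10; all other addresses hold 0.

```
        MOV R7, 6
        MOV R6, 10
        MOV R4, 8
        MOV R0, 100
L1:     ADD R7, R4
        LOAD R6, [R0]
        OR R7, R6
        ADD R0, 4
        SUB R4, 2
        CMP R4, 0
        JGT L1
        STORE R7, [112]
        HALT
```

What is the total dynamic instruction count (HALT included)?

after MOV R7, 6: R7=6
after MOV R6, 10: R6=10
after MOV R4, 8: R4=8
after MOV R0, 100: R0=100
after ADD R7, R4: R7=6+8=14
after LOAD R6, [R0]: R6=M[100]=9
after OR R7, R6: R7=14|9=15
after ADD R0, 4: R0=100+4=104
after SUB R4, 2: R4=8-2=6
CMP R4, 0  (cmp 6,0)
JGT L1: taken
after ADD R7, R4: R7=15+6=21
after LOAD R6, [R0]: R6=M[104]=17
after OR R7, R6: R7=21|17=21
after ADD R0, 4: R0=104+4=108
after SUB R4, 2: R4=6-2=4
CMP R4, 0  (cmp 4,0)
JGT L1: taken
after ADD R7, R4: R7=21+4=25
after LOAD R6, [R0]: R6=M[108]=2
after OR R7, R6: R7=25|2=27
after ADD R0, 4: R0=108+4=112
after SUB R4, 2: R4=4-2=2
CMP R4, 0  (cmp 2,0)
JGT L1: taken
after ADD R7, R4: R7=27+2=29
after LOAD R6, [R0]: R6=M[112]=10
after OR R7, R6: R7=29|10=31
after ADD R0, 4: R0=112+4=116
after SUB R4, 2: R4=2-2=0
CMP R4, 0  (cmp 0,0)
JGT L1: not taken
STORE R7, [112] → M[112]=31
halt.
Total executed instructions: 34.

34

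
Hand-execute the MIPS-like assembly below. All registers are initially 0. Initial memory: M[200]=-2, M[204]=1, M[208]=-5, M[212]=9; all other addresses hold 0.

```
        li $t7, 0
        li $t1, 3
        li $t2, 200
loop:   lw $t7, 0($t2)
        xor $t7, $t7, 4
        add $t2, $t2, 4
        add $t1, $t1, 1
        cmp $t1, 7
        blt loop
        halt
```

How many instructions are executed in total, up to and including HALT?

28

$t7=0
$t1=3
$t2=200
$t7=M[200]=-2
$t7=(-2)^4=-6
$t2=200+4=204
$t1=3+1=4
cmp $t1, 7  (cmp 4,7)
blt loop: taken
$t7=M[204]=1
$t7=1^4=5
$t2=204+4=208
$t1=4+1=5
cmp $t1, 7  (cmp 5,7)
blt loop: taken
$t7=M[208]=-5
$t7=(-5)^4=-1
$t2=208+4=212
$t1=5+1=6
cmp $t1, 7  (cmp 6,7)
blt loop: taken
$t7=M[212]=9
$t7=9^4=13
$t2=212+4=216
$t1=6+1=7
cmp $t1, 7  (cmp 7,7)
blt loop: not taken
halt.
Total executed instructions: 28.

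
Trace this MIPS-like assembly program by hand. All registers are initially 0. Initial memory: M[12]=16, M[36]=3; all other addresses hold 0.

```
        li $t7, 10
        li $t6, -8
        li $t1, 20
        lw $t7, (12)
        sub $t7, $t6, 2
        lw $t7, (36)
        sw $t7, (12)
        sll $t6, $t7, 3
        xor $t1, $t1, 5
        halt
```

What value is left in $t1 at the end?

17

after li $t7, 10: $t7=10
after li $t6, -8: $t6=-8
after li $t1, 20: $t1=20
after lw $t7, (12): $t7=M[12]=16
after sub $t7, $t6, 2: $t7=(-8)-2=-10
after lw $t7, (36): $t7=M[36]=3
sw $t7, (12) → M[12]=3
after sll $t6, $t7, 3: $t6=3<<3=24
after xor $t1, $t1, 5: $t1=20^5=17
halt.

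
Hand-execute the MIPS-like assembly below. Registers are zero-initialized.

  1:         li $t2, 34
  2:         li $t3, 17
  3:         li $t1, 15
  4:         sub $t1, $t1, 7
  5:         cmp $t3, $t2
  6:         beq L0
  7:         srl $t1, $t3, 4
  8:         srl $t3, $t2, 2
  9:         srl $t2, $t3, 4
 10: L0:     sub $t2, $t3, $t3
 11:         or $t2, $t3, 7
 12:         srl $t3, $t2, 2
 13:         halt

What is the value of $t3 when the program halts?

after li $t2, 34: $t2=34
after li $t3, 17: $t3=17
after li $t1, 15: $t1=15
after sub $t1, $t1, 7: $t1=15-7=8
cmp $t3, $t2  (cmp 17,34)
beq L0: not taken
after srl $t1, $t3, 4: $t1=17>>4=1
after srl $t3, $t2, 2: $t3=34>>2=8
after srl $t2, $t3, 4: $t2=8>>4=0
after sub $t2, $t3, $t3: $t2=8-8=0
after or $t2, $t3, 7: $t2=8|7=15
after srl $t3, $t2, 2: $t3=15>>2=3
halt.

3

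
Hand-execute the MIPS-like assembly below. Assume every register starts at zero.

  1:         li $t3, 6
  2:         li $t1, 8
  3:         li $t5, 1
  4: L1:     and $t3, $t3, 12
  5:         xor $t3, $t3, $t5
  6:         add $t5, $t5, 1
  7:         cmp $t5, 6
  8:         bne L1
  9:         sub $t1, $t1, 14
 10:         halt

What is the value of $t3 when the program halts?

5

li $t3, 6 → $t3=6
li $t1, 8 → $t1=8
li $t5, 1 → $t5=1
and $t3, $t3, 12 → $t3=6&12=4
xor $t3, $t3, $t5 → $t3=4^1=5
add $t5, $t5, 1 → $t5=1+1=2
cmp $t5, 6  (cmp 2,6)
bne L1: taken
and $t3, $t3, 12 → $t3=5&12=4
xor $t3, $t3, $t5 → $t3=4^2=6
add $t5, $t5, 1 → $t5=2+1=3
cmp $t5, 6  (cmp 3,6)
bne L1: taken
and $t3, $t3, 12 → $t3=6&12=4
xor $t3, $t3, $t5 → $t3=4^3=7
add $t5, $t5, 1 → $t5=3+1=4
cmp $t5, 6  (cmp 4,6)
bne L1: taken
and $t3, $t3, 12 → $t3=7&12=4
xor $t3, $t3, $t5 → $t3=4^4=0
add $t5, $t5, 1 → $t5=4+1=5
cmp $t5, 6  (cmp 5,6)
bne L1: taken
and $t3, $t3, 12 → $t3=0&12=0
xor $t3, $t3, $t5 → $t3=0^5=5
add $t5, $t5, 1 → $t5=5+1=6
cmp $t5, 6  (cmp 6,6)
bne L1: not taken
sub $t1, $t1, 14 → $t1=8-14=-6
halt.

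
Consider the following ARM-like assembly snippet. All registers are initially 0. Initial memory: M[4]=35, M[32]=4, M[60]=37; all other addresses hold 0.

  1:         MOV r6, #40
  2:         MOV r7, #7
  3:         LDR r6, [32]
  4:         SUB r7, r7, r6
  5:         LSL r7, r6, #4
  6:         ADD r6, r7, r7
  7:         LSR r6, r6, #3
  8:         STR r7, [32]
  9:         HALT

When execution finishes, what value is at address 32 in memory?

MOV r6, #40 → r6=40
MOV r7, #7 → r7=7
LDR r6, [32] → r6=M[32]=4
SUB r7, r7, r6 → r7=7-4=3
LSL r7, r6, #4 → r7=4<<4=64
ADD r6, r7, r7 → r6=64+64=128
LSR r6, r6, #3 → r6=128>>3=16
STR r7, [32] → M[32]=64
halt.

64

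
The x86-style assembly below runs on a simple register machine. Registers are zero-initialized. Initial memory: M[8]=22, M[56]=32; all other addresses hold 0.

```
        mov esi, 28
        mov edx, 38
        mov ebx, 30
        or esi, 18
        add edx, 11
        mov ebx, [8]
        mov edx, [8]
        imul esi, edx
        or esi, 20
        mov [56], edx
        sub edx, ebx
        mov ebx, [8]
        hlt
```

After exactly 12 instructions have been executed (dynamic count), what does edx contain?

0

mov esi, 28 → esi=28
mov edx, 38 → edx=38
mov ebx, 30 → ebx=30
or esi, 18 → esi=28|18=30
add edx, 11 → edx=38+11=49
mov ebx, [8] → ebx=M[8]=22
mov edx, [8] → edx=M[8]=22
imul esi, edx → esi=30*22=660
or esi, 20 → esi=660|20=660
mov [56], edx → M[56]=22
sub edx, ebx → edx=22-22=0
mov ebx, [8] → ebx=M[8]=22
After step 12: edx = 0.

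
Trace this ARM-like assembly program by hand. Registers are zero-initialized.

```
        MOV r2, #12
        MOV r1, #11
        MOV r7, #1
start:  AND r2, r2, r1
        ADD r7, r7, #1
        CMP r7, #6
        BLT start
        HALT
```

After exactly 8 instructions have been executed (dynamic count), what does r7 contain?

2

after MOV r2, #12: r2=12
after MOV r1, #11: r1=11
after MOV r7, #1: r7=1
after AND r2, r2, r1: r2=12&11=8
after ADD r7, r7, #1: r7=1+1=2
CMP r7, #6  (cmp 2,6)
BLT start: taken
after AND r2, r2, r1: r2=8&11=8
After step 8: r7 = 2.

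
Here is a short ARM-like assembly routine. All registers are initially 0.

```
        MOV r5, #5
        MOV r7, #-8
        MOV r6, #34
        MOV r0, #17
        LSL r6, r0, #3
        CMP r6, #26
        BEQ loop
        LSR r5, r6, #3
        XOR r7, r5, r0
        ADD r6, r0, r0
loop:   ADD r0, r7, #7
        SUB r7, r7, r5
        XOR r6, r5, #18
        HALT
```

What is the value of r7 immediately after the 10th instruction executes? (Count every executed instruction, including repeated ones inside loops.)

r5=5
r7=-8
r6=34
r0=17
r6=17<<3=136
CMP r6, #26  (cmp 136,26)
BEQ loop: not taken
r5=136>>3=17
r7=17^17=0
r6=17+17=34
After step 10: r7 = 0.

0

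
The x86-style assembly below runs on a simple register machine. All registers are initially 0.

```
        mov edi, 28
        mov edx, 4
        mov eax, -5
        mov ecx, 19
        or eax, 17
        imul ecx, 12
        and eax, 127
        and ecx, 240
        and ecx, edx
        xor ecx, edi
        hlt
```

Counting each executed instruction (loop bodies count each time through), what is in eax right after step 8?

edi=28
edx=4
eax=-5
ecx=19
eax=(-5)|17=-5
ecx=19*12=228
eax=(-5)&127=123
ecx=228&240=224
After step 8: eax = 123.

123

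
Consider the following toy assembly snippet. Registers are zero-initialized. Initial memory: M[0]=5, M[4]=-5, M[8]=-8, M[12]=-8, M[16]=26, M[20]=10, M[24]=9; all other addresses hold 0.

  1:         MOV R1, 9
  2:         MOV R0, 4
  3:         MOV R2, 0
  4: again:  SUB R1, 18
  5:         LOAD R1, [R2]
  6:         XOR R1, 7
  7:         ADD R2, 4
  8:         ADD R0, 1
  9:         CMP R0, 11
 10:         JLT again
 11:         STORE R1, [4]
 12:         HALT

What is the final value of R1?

R1=9
R0=4
R2=0
R1=9-18=-9
R1=M[0]=5
R1=5^7=2
R2=0+4=4
R0=4+1=5
CMP R0, 11  (cmp 5,11)
JLT again: taken
R1=2-18=-16
R1=M[4]=-5
R1=(-5)^7=-4
R2=4+4=8
R0=5+1=6
CMP R0, 11  (cmp 6,11)
JLT again: taken
R1=(-4)-18=-22
R1=M[8]=-8
R1=(-8)^7=-1
R2=8+4=12
R0=6+1=7
CMP R0, 11  (cmp 7,11)
JLT again: taken
R1=(-1)-18=-19
R1=M[12]=-8
R1=(-8)^7=-1
R2=12+4=16
R0=7+1=8
CMP R0, 11  (cmp 8,11)
JLT again: taken
R1=(-1)-18=-19
R1=M[16]=26
R1=26^7=29
R2=16+4=20
R0=8+1=9
CMP R0, 11  (cmp 9,11)
JLT again: taken
R1=29-18=11
R1=M[20]=10
R1=10^7=13
R2=20+4=24
R0=9+1=10
CMP R0, 11  (cmp 10,11)
JLT again: taken
R1=13-18=-5
R1=M[24]=9
R1=9^7=14
R2=24+4=28
R0=10+1=11
CMP R0, 11  (cmp 11,11)
JLT again: not taken
STORE R1, [4] → M[4]=14
halt.

14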